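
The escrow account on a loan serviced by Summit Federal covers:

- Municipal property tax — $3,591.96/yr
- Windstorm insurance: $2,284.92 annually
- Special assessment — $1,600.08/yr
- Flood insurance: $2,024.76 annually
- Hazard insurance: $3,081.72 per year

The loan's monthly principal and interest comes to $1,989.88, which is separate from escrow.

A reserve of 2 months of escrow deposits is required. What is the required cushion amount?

$2,097.24

Municipal property tax — $3,591.96 per year
Windstorm insurance — $2,284.92 per year
Special assessment — $1,600.08 per year
Flood insurance — $2,024.76 per year
Hazard insurance — $3,081.72 per year
Annual escrow total = $12,583.44
Monthly = $12,583.44 / 12 = $1,048.62
Required cushion = 2 × $1,048.62 = $2,097.24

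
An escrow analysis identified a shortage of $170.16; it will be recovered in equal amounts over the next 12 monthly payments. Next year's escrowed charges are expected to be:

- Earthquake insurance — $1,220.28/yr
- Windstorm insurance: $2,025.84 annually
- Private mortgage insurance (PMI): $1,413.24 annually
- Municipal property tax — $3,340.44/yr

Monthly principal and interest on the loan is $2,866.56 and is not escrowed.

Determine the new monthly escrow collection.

Earthquake insurance — $1,220.28
Windstorm insurance — $2,025.84
Private mortgage insurance (PMI) — $1,413.24
Municipal property tax — $3,340.44
Combined annual = $7,999.80
Monthly = $7,999.80 ÷ 12 = $666.65
Shortage spread = $170.16 / 12 = $14.18/mo
New monthly escrow = $666.65 + $14.18 = $680.83

$680.83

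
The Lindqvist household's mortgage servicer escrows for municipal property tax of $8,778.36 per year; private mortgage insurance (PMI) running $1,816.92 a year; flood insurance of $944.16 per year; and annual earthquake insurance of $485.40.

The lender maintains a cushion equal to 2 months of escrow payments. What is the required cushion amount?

Municipal property tax: $8,778.36/yr
Private mortgage insurance (PMI): $1,816.92/yr
Flood insurance: $944.16/yr
Earthquake insurance: $485.40/yr
Total per year = $8,778.36 + $1,816.92 + $944.16 + $485.40 = $12,024.84
Monthly = $12,024.84 ÷ 12 = $1,002.07
Required cushion = 2 × $1,002.07 = $2,004.14

$2,004.14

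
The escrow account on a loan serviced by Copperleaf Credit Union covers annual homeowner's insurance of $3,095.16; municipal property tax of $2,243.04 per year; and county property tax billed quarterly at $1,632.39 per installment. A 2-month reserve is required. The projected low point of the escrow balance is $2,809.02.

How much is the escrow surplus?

Homeowner's insurance — $3,095.16 annually
Municipal property tax — $2,243.04 annually
County property tax — $1,632.39 × 4 = $6,529.56 annually
Total per year = $11,867.76
Monthly escrow = $11,867.76 ÷ 12 = $988.98
Cushion = 2 × $988.98 = $1,977.96
Surplus = $2,809.02 − $1,977.96 = $831.06

$831.06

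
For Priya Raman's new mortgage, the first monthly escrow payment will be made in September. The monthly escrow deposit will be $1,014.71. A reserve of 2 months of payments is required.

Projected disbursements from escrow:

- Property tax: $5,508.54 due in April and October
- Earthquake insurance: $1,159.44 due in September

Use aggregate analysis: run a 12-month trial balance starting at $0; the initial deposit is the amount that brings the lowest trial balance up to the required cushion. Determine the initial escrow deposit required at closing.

Cushion = 2 × $1,014.71 = $2,029.42
Trial balance (start $0, +$1,014.71 each month, − disbursements):
  Sep: +$1,014.71 − $1,159.44 → -$144.73
  Oct: +$1,014.71 − $5,508.54 → -$4,638.56
  Nov: +$1,014.71 → -$3,623.85
  Dec: +$1,014.71 → -$2,609.14
  Jan: +$1,014.71 → -$1,594.43
  Feb: +$1,014.71 → -$579.72
  Mar: +$1,014.71 → $434.99
  Apr: +$1,014.71 − $5,508.54 → -$4,058.84
  May: +$1,014.71 → -$3,044.13
  Jun: +$1,014.71 → -$2,029.42
  Jul: +$1,014.71 → -$1,014.71
  Aug: +$1,014.71 → $0.00
Lowest trial balance = -$4,638.56 (Oct)
Initial deposit = cushion − low point = $2,029.42 − (-$4,638.56) = $6,667.98

$6,667.98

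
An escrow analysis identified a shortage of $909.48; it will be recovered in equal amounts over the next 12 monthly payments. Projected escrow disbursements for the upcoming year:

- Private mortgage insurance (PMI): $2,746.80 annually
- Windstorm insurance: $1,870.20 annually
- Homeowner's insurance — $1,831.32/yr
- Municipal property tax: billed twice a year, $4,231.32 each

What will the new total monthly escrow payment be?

Private mortgage insurance (PMI) = $2,746.80/yr
Windstorm insurance = $1,870.20/yr
Homeowner's insurance = $1,831.32/yr
Municipal property tax = $4,231.32 × 2 = $8,462.64/yr
Annual escrow total = $2,746.80 + $1,870.20 + $1,831.32 + $8,462.64 = $14,910.96
Monthly = $14,910.96 / 12 = $1,242.58
Shortage spread = $909.48 / 12 = $75.79/mo
Adjusted monthly = $1,242.58 + $75.79 = $1,318.37

$1,318.37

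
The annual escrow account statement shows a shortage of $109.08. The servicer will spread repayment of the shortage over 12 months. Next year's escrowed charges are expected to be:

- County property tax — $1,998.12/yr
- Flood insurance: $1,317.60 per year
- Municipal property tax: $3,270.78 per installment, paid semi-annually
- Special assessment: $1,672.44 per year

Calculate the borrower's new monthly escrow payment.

County property tax = $1,998.12
Flood insurance = $1,317.60
Municipal property tax = $3,270.78 × 2 = $6,541.56
Special assessment = $1,672.44
Total annual escrow = $11,529.72
Base monthly escrow = $11,529.72 ÷ 12 = $960.81
Monthly shortage recovery: $109.08 / 12 = $9.09
New monthly escrow = $960.81 + $9.09 = $969.90

$969.90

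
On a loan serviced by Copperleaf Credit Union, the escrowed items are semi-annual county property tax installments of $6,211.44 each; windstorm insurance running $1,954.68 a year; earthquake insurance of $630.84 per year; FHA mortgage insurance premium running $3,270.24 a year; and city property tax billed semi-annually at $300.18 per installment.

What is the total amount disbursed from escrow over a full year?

$18,879.00

County property tax = $6,211.44 × 2 = $12,422.88 per year
Windstorm insurance = $1,954.68 per year
Earthquake insurance = $630.84 per year
FHA mortgage insurance premium = $3,270.24 per year
City property tax = $300.18 × 2 = $600.36 per year
Combined annual = $12,422.88 + $1,954.68 + $630.84 + $3,270.24 + $600.36 = $18,879.00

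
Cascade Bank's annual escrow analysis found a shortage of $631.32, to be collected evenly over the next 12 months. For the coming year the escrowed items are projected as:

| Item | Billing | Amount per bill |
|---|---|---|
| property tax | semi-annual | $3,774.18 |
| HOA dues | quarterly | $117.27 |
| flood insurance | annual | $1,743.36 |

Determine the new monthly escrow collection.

Property tax — $3,774.18 × 2 = $7,548.36/yr
HOA dues — $117.27 × 4 = $469.08/yr
Flood insurance — $1,743.36/yr
Combined annual = $9,760.80
Monthly = $9,760.80 / 12 = $813.40
Shortage per month = $631.32 / 12 = $52.61
New monthly escrow = $813.40 + $52.61 = $866.01

$866.01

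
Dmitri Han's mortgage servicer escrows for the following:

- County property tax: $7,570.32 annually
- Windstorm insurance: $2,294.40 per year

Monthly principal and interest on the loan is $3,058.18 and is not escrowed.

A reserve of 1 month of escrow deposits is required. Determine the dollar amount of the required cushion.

$822.06

County property tax: $7,570.32
Windstorm insurance: $2,294.40
Yearly total = $7,570.32 + $2,294.40 = $9,864.72
Base monthly escrow = $9,864.72 ÷ 12 = $822.06
Reserve = 1 × $822.06 = $822.06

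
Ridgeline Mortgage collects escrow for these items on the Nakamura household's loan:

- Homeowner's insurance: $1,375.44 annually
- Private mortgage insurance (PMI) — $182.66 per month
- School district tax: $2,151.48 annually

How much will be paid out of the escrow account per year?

$5,718.84

Homeowner's insurance: $1,375.44/yr
Private mortgage insurance (PMI): $182.66 × 12 = $2,191.92/yr
School district tax: $2,151.48/yr
Annual escrow total = $1,375.44 + $2,191.92 + $2,151.48 = $5,718.84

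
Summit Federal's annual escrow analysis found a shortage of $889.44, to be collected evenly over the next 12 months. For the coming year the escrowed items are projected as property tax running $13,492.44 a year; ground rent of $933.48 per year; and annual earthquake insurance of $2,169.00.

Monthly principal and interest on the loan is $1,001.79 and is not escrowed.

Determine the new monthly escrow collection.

Property tax = $13,492.44 annually
Ground rent = $933.48 annually
Earthquake insurance = $2,169.00 annually
Annual escrow total = $13,492.44 + $933.48 + $2,169.00 = $16,594.92
Per month = $16,594.92 / 12 = $1,382.91
Monthly shortage recovery: $889.44 / 12 = $74.12
Adjusted monthly = $1,382.91 + $74.12 = $1,457.03

$1,457.03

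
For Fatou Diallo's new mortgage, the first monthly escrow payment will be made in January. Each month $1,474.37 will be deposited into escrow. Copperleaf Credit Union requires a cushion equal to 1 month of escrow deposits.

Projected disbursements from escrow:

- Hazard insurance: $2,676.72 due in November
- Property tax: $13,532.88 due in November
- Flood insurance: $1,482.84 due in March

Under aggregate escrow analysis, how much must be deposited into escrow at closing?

Cushion = 1 × $1,474.37 = $1,474.37
Trial balance (start $0, +$1,474.37 each month, − disbursements):
  Jan: +$1,474.37 → $1,474.37
  Feb: +$1,474.37 → $2,948.74
  Mar: +$1,474.37 − $1,482.84 → $2,940.27
  Apr: +$1,474.37 → $4,414.64
  May: +$1,474.37 → $5,889.01
  Jun: +$1,474.37 → $7,363.38
  Jul: +$1,474.37 → $8,837.75
  Aug: +$1,474.37 → $10,312.12
  Sep: +$1,474.37 → $11,786.49
  Oct: +$1,474.37 → $13,260.86
  Nov: +$1,474.37 − $16,209.60 → -$1,474.37
  Dec: +$1,474.37 → $0.00
Lowest trial balance = -$1,474.37 (Nov)
Initial deposit = cushion − low point = $1,474.37 − (-$1,474.37) = $2,948.74

$2,948.74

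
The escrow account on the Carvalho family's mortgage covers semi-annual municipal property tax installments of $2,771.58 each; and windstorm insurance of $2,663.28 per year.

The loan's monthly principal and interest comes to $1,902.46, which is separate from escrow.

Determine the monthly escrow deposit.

Municipal property tax: $2,771.58 × 2 = $5,543.16/yr
Windstorm insurance: $2,663.28/yr
Annual escrow total = $5,543.16 + $2,663.28 = $8,206.44
Monthly = $8,206.44 / 12 = $683.87

$683.87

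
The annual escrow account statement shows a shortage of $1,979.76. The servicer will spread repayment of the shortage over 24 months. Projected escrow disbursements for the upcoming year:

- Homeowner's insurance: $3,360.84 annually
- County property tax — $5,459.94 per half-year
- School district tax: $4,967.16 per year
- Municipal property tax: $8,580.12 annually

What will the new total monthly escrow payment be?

Homeowner's insurance: $3,360.84/yr
County property tax: $5,459.94 × 2 = $10,919.88/yr
School district tax: $4,967.16/yr
Municipal property tax: $8,580.12/yr
Annual escrow total = $27,828.00
Monthly = $27,828.00 / 12 = $2,319.00
Shortage per month = $1,979.76 ÷ 24 = $82.49
New monthly escrow = $2,319.00 + $82.49 = $2,401.49

$2,401.49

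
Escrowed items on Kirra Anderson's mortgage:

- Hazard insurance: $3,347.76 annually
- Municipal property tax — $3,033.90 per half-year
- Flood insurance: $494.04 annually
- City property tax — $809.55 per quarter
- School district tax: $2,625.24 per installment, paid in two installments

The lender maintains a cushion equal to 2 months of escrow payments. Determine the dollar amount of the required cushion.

Hazard insurance: $3,347.76 per year
Municipal property tax: $3,033.90 × 2 = $6,067.80 per year
Flood insurance: $494.04 per year
City property tax: $809.55 × 4 = $3,238.20 per year
School district tax: $2,625.24 × 2 = $5,250.48 per year
Total per year = $3,347.76 + $6,067.80 + $494.04 + $3,238.20 + $5,250.48 = $18,398.28
Base monthly escrow = $18,398.28 / 12 = $1,533.19
Reserve = 2 × $1,533.19 = $3,066.38

$3,066.38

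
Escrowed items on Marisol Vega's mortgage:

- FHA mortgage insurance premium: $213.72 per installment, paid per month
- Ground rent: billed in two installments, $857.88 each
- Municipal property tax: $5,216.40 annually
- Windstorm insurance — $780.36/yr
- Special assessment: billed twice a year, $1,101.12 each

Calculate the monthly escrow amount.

FHA mortgage insurance premium — $213.72 × 12 = $2,564.64 per year
Ground rent — $857.88 × 2 = $1,715.76 per year
Municipal property tax — $5,216.40 per year
Windstorm insurance — $780.36 per year
Special assessment — $1,101.12 × 2 = $2,202.24 per year
Annual escrow total = $2,564.64 + $1,715.76 + $5,216.40 + $780.36 + $2,202.24 = $12,479.40
Per month = $12,479.40 / 12 = $1,039.95

$1,039.95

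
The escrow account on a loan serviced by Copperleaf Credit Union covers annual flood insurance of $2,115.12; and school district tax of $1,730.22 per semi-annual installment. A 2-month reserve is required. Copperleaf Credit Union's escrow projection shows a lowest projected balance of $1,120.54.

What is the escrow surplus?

Flood insurance = $2,115.12 per year
School district tax = $1,730.22 × 2 = $3,460.44 per year
Combined annual = $2,115.12 + $3,460.44 = $5,575.56
Monthly = $5,575.56 / 12 = $464.63
Required cushion = 2 × $464.63 = $929.26
Surplus = $1,120.54 − $929.26 = $191.28

$191.28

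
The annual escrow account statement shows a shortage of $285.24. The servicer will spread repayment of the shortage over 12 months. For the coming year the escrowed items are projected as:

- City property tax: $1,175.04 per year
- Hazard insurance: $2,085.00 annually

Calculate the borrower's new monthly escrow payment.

City property tax = $1,175.04
Hazard insurance = $2,085.00
Total per year = $1,175.04 + $2,085.00 = $3,260.04
Monthly escrow = $3,260.04 ÷ 12 = $271.67
Monthly shortage recovery: $285.24 / 12 = $23.77
New monthly escrow = $271.67 + $23.77 = $295.44

$295.44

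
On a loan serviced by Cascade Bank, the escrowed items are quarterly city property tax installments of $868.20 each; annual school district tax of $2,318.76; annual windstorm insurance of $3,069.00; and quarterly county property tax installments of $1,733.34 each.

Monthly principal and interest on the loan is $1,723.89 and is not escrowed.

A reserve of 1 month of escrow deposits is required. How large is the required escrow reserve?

$1,316.16

City property tax = $868.20 × 4 = $3,472.80/yr
School district tax = $2,318.76/yr
Windstorm insurance = $3,069.00/yr
County property tax = $1,733.34 × 4 = $6,933.36/yr
Yearly total = $15,793.92
Monthly = $15,793.92 ÷ 12 = $1,316.16
Reserve = 1 × $1,316.16 = $1,316.16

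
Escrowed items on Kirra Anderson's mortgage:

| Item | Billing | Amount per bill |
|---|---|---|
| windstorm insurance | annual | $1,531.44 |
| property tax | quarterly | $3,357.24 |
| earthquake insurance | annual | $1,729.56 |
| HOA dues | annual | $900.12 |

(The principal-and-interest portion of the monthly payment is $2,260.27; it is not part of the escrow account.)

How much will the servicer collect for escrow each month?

$1,465.84

Windstorm insurance: $1,531.44/yr
Property tax: $3,357.24 × 4 = $13,428.96/yr
Earthquake insurance: $1,729.56/yr
HOA dues: $900.12/yr
Combined annual = $1,531.44 + $13,428.96 + $1,729.56 + $900.12 = $17,590.08
Per month = $17,590.08 ÷ 12 = $1,465.84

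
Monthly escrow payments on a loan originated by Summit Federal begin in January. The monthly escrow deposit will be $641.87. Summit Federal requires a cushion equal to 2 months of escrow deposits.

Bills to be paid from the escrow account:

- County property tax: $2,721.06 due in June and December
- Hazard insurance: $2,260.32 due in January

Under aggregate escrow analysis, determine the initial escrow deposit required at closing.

Cushion = 2 × $641.87 = $1,283.74
Trial balance (start $0, +$641.87 each month, − disbursements):
  Jan: +$641.87 − $2,260.32 → -$1,618.45
  Feb: +$641.87 → -$976.58
  Mar: +$641.87 → -$334.71
  Apr: +$641.87 → $307.16
  May: +$641.87 → $949.03
  Jun: +$641.87 − $2,721.06 → -$1,130.16
  Jul: +$641.87 → -$488.29
  Aug: +$641.87 → $153.58
  Sep: +$641.87 → $795.45
  Oct: +$641.87 → $1,437.32
  Nov: +$641.87 → $2,079.19
  Dec: +$641.87 − $2,721.06 → $0.00
Lowest trial balance = -$1,618.45 (Jan)
Initial deposit = cushion − low point = $1,283.74 − (-$1,618.45) = $2,902.19

$2,902.19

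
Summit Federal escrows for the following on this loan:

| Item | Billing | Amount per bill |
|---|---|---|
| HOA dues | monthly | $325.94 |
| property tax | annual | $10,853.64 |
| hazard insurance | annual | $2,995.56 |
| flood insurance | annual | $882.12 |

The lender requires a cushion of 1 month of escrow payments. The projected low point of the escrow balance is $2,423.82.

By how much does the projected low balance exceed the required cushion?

HOA dues: $325.94 × 12 = $3,911.28 annually
Property tax: $10,853.64 annually
Hazard insurance: $2,995.56 annually
Flood insurance: $882.12 annually
Annual escrow total = $3,911.28 + $10,853.64 + $2,995.56 + $882.12 = $18,642.60
Monthly = $18,642.60 ÷ 12 = $1,553.55
Required reserve = 1 × $1,553.55 = $1,553.55
Excess over cushion: $2,423.82 − $1,553.55 = $870.27

$870.27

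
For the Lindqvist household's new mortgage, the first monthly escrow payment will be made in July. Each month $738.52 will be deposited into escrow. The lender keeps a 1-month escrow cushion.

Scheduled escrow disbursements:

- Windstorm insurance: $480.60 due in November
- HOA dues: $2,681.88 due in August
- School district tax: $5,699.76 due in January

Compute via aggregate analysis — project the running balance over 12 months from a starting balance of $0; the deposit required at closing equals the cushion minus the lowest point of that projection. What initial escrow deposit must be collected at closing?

$4,431.12

Cushion = 1 × $738.52 = $738.52
Trial balance (start $0, +$738.52 each month, − disbursements):
  Jul: +$738.52 → $738.52
  Aug: +$738.52 − $2,681.88 → -$1,204.84
  Sep: +$738.52 → -$466.32
  Oct: +$738.52 → $272.20
  Nov: +$738.52 − $480.60 → $530.12
  Dec: +$738.52 → $1,268.64
  Jan: +$738.52 − $5,699.76 → -$3,692.60
  Feb: +$738.52 → -$2,954.08
  Mar: +$738.52 → -$2,215.56
  Apr: +$738.52 → -$1,477.04
  May: +$738.52 → -$738.52
  Jun: +$738.52 → $0.00
Lowest trial balance = -$3,692.60 (Jan)
Initial deposit = cushion − low point = $738.52 − (-$3,692.60) = $4,431.12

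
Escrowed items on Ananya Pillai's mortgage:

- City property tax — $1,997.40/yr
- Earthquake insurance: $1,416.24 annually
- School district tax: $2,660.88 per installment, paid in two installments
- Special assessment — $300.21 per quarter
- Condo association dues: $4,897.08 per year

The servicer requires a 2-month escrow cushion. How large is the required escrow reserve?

$2,472.22

City property tax: $1,997.40
Earthquake insurance: $1,416.24
School district tax: $2,660.88 × 2 = $5,321.76
Special assessment: $300.21 × 4 = $1,200.84
Condo association dues: $4,897.08
Annual escrow total = $14,833.32
Monthly escrow = $14,833.32 ÷ 12 = $1,236.11
Cushion = 2 × $1,236.11 = $2,472.22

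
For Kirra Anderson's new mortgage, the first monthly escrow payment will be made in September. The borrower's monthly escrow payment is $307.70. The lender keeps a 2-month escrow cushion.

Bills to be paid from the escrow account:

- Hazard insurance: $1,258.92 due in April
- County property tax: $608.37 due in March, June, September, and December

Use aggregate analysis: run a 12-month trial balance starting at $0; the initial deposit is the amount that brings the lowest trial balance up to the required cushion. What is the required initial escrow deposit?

Cushion = 2 × $307.70 = $615.40
Trial balance (start $0, +$307.70 each month, − disbursements):
  Sep: +$307.70 − $608.37 → -$300.67
  Oct: +$307.70 → $7.03
  Nov: +$307.70 → $314.73
  Dec: +$307.70 − $608.37 → $14.06
  Jan: +$307.70 → $321.76
  Feb: +$307.70 → $629.46
  Mar: +$307.70 − $608.37 → $328.79
  Apr: +$307.70 − $1,258.92 → -$622.43
  May: +$307.70 → -$314.73
  Jun: +$307.70 − $608.37 → -$615.40
  Jul: +$307.70 → -$307.70
  Aug: +$307.70 → $0.00
Lowest trial balance = -$622.43 (Apr)
Initial deposit = cushion − low point = $615.40 − (-$622.43) = $1,237.83

$1,237.83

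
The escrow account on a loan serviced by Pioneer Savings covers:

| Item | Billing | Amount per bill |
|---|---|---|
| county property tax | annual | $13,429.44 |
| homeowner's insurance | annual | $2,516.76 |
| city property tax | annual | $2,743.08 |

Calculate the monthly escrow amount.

County property tax: $13,429.44/yr
Homeowner's insurance: $2,516.76/yr
City property tax: $2,743.08/yr
Combined annual = $18,689.28
Monthly escrow = $18,689.28 ÷ 12 = $1,557.44

$1,557.44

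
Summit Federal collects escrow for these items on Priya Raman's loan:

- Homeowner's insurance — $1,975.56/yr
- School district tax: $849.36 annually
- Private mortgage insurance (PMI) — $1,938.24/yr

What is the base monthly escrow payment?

Homeowner's insurance = $1,975.56/yr
School district tax = $849.36/yr
Private mortgage insurance (PMI) = $1,938.24/yr
Total per year = $4,763.16
Per month = $4,763.16 ÷ 12 = $396.93

$396.93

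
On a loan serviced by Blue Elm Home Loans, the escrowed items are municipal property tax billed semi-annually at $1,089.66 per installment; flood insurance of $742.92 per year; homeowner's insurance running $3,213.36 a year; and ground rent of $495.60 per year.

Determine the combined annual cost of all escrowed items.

$6,631.20

Municipal property tax: $1,089.66 × 2 = $2,179.32/yr
Flood insurance: $742.92/yr
Homeowner's insurance: $3,213.36/yr
Ground rent: $495.60/yr
Yearly total = $6,631.20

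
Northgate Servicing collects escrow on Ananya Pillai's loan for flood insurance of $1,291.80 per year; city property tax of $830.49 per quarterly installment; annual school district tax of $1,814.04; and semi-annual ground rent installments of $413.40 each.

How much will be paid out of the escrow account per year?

Flood insurance: $1,291.80 per year
City property tax: $830.49 × 4 = $3,321.96 per year
School district tax: $1,814.04 per year
Ground rent: $413.40 × 2 = $826.80 per year
Yearly total = $7,254.60

$7,254.60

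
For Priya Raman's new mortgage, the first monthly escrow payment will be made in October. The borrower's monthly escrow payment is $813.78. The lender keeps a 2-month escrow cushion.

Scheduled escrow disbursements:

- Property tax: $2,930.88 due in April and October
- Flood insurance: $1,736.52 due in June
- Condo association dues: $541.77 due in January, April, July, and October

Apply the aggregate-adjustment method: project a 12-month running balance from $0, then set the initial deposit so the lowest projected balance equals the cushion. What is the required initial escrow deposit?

$4,286.43

Cushion = 2 × $813.78 = $1,627.56
Trial balance (start $0, +$813.78 each month, − disbursements):
  Oct: +$813.78 − $3,472.65 → -$2,658.87
  Nov: +$813.78 → -$1,845.09
  Dec: +$813.78 → -$1,031.31
  Jan: +$813.78 − $541.77 → -$759.30
  Feb: +$813.78 → $54.48
  Mar: +$813.78 → $868.26
  Apr: +$813.78 − $3,472.65 → -$1,790.61
  May: +$813.78 → -$976.83
  Jun: +$813.78 − $1,736.52 → -$1,899.57
  Jul: +$813.78 − $541.77 → -$1,627.56
  Aug: +$813.78 → -$813.78
  Sep: +$813.78 → $0.00
Lowest trial balance = -$2,658.87 (Oct)
Initial deposit = cushion − low point = $1,627.56 − (-$2,658.87) = $4,286.43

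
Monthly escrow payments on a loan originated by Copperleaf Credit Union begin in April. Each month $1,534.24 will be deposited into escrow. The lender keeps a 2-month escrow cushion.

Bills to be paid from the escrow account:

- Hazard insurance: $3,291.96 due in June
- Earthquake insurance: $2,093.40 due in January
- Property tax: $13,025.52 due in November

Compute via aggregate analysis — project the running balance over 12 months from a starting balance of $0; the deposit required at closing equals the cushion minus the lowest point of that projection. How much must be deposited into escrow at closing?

$7,112.04

Cushion = 2 × $1,534.24 = $3,068.48
Trial balance (start $0, +$1,534.24 each month, − disbursements):
  Apr: +$1,534.24 → $1,534.24
  May: +$1,534.24 → $3,068.48
  Jun: +$1,534.24 − $3,291.96 → $1,310.76
  Jul: +$1,534.24 → $2,845.00
  Aug: +$1,534.24 → $4,379.24
  Sep: +$1,534.24 → $5,913.48
  Oct: +$1,534.24 → $7,447.72
  Nov: +$1,534.24 − $13,025.52 → -$4,043.56
  Dec: +$1,534.24 → -$2,509.32
  Jan: +$1,534.24 − $2,093.40 → -$3,068.48
  Feb: +$1,534.24 → -$1,534.24
  Mar: +$1,534.24 → $0.00
Lowest trial balance = -$4,043.56 (Nov)
Initial deposit = cushion − low point = $3,068.48 − (-$4,043.56) = $7,112.04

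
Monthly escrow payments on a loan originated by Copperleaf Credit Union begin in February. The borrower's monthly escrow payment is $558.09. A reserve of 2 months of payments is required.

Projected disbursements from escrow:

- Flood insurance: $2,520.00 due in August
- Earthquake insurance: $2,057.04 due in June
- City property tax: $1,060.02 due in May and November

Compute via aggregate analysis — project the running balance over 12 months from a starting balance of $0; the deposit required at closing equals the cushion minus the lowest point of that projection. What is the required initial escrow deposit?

Cushion = 2 × $558.09 = $1,116.18
Trial balance (start $0, +$558.09 each month, − disbursements):
  Feb: +$558.09 → $558.09
  Mar: +$558.09 → $1,116.18
  Apr: +$558.09 → $1,674.27
  May: +$558.09 − $1,060.02 → $1,172.34
  Jun: +$558.09 − $2,057.04 → -$326.61
  Jul: +$558.09 → $231.48
  Aug: +$558.09 − $2,520.00 → -$1,730.43
  Sep: +$558.09 → -$1,172.34
  Oct: +$558.09 → -$614.25
  Nov: +$558.09 − $1,060.02 → -$1,116.18
  Dec: +$558.09 → -$558.09
  Jan: +$558.09 → $0.00
Lowest trial balance = -$1,730.43 (Aug)
Initial deposit = cushion − low point = $1,116.18 − (-$1,730.43) = $2,846.61

$2,846.61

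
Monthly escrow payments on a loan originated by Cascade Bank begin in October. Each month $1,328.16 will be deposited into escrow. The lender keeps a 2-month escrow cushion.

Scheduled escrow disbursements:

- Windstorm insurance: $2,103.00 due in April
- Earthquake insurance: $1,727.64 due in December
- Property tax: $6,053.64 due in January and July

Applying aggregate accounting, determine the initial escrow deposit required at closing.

$5,312.64

Cushion = 2 × $1,328.16 = $2,656.32
Trial balance (start $0, +$1,328.16 each month, − disbursements):
  Oct: +$1,328.16 → $1,328.16
  Nov: +$1,328.16 → $2,656.32
  Dec: +$1,328.16 − $1,727.64 → $2,256.84
  Jan: +$1,328.16 − $6,053.64 → -$2,468.64
  Feb: +$1,328.16 → -$1,140.48
  Mar: +$1,328.16 → $187.68
  Apr: +$1,328.16 − $2,103.00 → -$587.16
  May: +$1,328.16 → $741.00
  Jun: +$1,328.16 → $2,069.16
  Jul: +$1,328.16 − $6,053.64 → -$2,656.32
  Aug: +$1,328.16 → -$1,328.16
  Sep: +$1,328.16 → $0.00
Lowest trial balance = -$2,656.32 (Jul)
Initial deposit = cushion − low point = $2,656.32 − (-$2,656.32) = $5,312.64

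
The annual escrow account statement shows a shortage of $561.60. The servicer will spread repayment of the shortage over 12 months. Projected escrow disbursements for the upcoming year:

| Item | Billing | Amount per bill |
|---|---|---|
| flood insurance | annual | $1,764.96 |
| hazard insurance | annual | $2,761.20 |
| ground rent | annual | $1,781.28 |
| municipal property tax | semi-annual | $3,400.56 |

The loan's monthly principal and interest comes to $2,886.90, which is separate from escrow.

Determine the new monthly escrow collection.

Flood insurance: $1,764.96 annually
Hazard insurance: $2,761.20 annually
Ground rent: $1,781.28 annually
Municipal property tax: $3,400.56 × 2 = $6,801.12 annually
Combined annual = $1,764.96 + $2,761.20 + $1,781.28 + $6,801.12 = $13,108.56
Monthly = $13,108.56 ÷ 12 = $1,092.38
Shortage spread = $561.60 / 12 = $46.80/mo
New monthly escrow = $1,092.38 + $46.80 = $1,139.18

$1,139.18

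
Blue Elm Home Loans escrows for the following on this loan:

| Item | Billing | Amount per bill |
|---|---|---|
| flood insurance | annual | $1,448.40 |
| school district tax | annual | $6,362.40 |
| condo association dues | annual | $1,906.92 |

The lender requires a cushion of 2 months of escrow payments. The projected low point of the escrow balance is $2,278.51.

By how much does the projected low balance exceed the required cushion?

Flood insurance: $1,448.40 per year
School district tax: $6,362.40 per year
Condo association dues: $1,906.92 per year
Annual escrow total = $1,448.40 + $6,362.40 + $1,906.92 = $9,717.72
Monthly = $9,717.72 ÷ 12 = $809.81
Required reserve = 2 × $809.81 = $1,619.62
Excess over cushion: $2,278.51 − $1,619.62 = $658.89

$658.89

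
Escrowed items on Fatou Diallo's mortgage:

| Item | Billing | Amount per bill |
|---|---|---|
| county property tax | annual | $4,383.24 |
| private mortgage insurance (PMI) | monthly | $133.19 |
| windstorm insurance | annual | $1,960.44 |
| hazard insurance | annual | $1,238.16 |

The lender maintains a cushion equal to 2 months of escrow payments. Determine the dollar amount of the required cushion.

County property tax = $4,383.24/yr
Private mortgage insurance (PMI) = $133.19 × 12 = $1,598.28/yr
Windstorm insurance = $1,960.44/yr
Hazard insurance = $1,238.16/yr
Total annual escrow = $4,383.24 + $1,598.28 + $1,960.44 + $1,238.16 = $9,180.12
Monthly = $9,180.12 / 12 = $765.01
Reserve = 2 × $765.01 = $1,530.02

$1,530.02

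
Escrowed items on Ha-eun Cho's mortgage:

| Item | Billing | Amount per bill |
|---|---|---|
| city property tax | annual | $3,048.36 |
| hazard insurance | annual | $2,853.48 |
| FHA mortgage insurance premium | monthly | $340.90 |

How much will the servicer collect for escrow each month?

City property tax: $3,048.36/yr
Hazard insurance: $2,853.48/yr
FHA mortgage insurance premium: $340.90 × 12 = $4,090.80/yr
Total per year = $3,048.36 + $2,853.48 + $4,090.80 = $9,992.64
Base monthly escrow = $9,992.64 ÷ 12 = $832.72

$832.72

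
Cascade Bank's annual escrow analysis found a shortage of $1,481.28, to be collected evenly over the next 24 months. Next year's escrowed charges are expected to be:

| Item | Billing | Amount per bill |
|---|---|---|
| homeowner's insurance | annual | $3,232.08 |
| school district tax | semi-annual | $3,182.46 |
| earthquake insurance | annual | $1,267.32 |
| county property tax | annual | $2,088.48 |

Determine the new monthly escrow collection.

$1,141.12

Homeowner's insurance: $3,232.08/yr
School district tax: $3,182.46 × 2 = $6,364.92/yr
Earthquake insurance: $1,267.32/yr
County property tax: $2,088.48/yr
Yearly total = $3,232.08 + $6,364.92 + $1,267.32 + $2,088.48 = $12,952.80
Base monthly escrow = $12,952.80 / 12 = $1,079.40
Monthly shortage recovery: $1,481.28 / 24 = $61.72
Adjusted monthly = $1,079.40 + $61.72 = $1,141.12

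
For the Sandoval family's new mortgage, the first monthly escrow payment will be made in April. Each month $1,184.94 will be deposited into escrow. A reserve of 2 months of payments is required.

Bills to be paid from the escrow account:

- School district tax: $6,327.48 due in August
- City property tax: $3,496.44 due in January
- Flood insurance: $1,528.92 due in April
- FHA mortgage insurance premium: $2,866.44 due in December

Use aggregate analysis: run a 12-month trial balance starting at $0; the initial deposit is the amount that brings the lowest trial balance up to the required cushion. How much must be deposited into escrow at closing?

$4,739.76

Cushion = 2 × $1,184.94 = $2,369.88
Trial balance (start $0, +$1,184.94 each month, − disbursements):
  Apr: +$1,184.94 − $1,528.92 → -$343.98
  May: +$1,184.94 → $840.96
  Jun: +$1,184.94 → $2,025.90
  Jul: +$1,184.94 → $3,210.84
  Aug: +$1,184.94 − $6,327.48 → -$1,931.70
  Sep: +$1,184.94 → -$746.76
  Oct: +$1,184.94 → $438.18
  Nov: +$1,184.94 → $1,623.12
  Dec: +$1,184.94 − $2,866.44 → -$58.38
  Jan: +$1,184.94 − $3,496.44 → -$2,369.88
  Feb: +$1,184.94 → -$1,184.94
  Mar: +$1,184.94 → $0.00
Lowest trial balance = -$2,369.88 (Jan)
Initial deposit = cushion − low point = $2,369.88 − (-$2,369.88) = $4,739.76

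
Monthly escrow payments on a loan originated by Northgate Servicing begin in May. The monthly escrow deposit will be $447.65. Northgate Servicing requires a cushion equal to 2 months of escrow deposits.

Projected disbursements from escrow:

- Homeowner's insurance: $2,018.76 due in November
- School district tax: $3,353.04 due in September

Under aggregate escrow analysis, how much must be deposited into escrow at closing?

Cushion = 2 × $447.65 = $895.30
Trial balance (start $0, +$447.65 each month, − disbursements):
  May: +$447.65 → $447.65
  Jun: +$447.65 → $895.30
  Jul: +$447.65 → $1,342.95
  Aug: +$447.65 → $1,790.60
  Sep: +$447.65 − $3,353.04 → -$1,114.79
  Oct: +$447.65 → -$667.14
  Nov: +$447.65 − $2,018.76 → -$2,238.25
  Dec: +$447.65 → -$1,790.60
  Jan: +$447.65 → -$1,342.95
  Feb: +$447.65 → -$895.30
  Mar: +$447.65 → -$447.65
  Apr: +$447.65 → $0.00
Lowest trial balance = -$2,238.25 (Nov)
Initial deposit = cushion − low point = $895.30 − (-$2,238.25) = $3,133.55

$3,133.55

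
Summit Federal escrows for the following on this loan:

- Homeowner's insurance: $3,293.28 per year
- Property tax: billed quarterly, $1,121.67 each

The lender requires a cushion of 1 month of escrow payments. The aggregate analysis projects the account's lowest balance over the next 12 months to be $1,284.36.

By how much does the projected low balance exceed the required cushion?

Homeowner's insurance = $3,293.28/yr
Property tax = $1,121.67 × 4 = $4,486.68/yr
Combined annual = $7,779.96
Monthly escrow = $7,779.96 ÷ 12 = $648.33
Required reserve = 1 × $648.33 = $648.33
Excess over cushion: $1,284.36 − $648.33 = $636.03

$636.03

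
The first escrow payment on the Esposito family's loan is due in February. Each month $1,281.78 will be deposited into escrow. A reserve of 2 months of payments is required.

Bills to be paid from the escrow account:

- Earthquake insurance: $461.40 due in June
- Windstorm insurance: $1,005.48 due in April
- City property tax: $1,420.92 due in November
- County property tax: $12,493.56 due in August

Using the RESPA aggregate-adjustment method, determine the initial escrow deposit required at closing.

Cushion = 2 × $1,281.78 = $2,563.56
Trial balance (start $0, +$1,281.78 each month, − disbursements):
  Feb: +$1,281.78 → $1,281.78
  Mar: +$1,281.78 → $2,563.56
  Apr: +$1,281.78 − $1,005.48 → $2,839.86
  May: +$1,281.78 → $4,121.64
  Jun: +$1,281.78 − $461.40 → $4,942.02
  Jul: +$1,281.78 → $6,223.80
  Aug: +$1,281.78 − $12,493.56 → -$4,987.98
  Sep: +$1,281.78 → -$3,706.20
  Oct: +$1,281.78 → -$2,424.42
  Nov: +$1,281.78 − $1,420.92 → -$2,563.56
  Dec: +$1,281.78 → -$1,281.78
  Jan: +$1,281.78 → $0.00
Lowest trial balance = -$4,987.98 (Aug)
Initial deposit = cushion − low point = $2,563.56 − (-$4,987.98) = $7,551.54

$7,551.54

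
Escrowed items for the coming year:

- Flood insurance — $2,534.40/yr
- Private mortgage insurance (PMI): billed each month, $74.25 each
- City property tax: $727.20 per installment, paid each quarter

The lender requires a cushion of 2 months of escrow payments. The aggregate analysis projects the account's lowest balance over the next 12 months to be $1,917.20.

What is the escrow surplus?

$861.50

Flood insurance = $2,534.40
Private mortgage insurance (PMI) = $74.25 × 12 = $891.00
City property tax = $727.20 × 4 = $2,908.80
Annual escrow total = $6,334.20
Base monthly escrow = $6,334.20 ÷ 12 = $527.85
Required cushion = 2 × $527.85 = $1,055.70
Excess over cushion: $1,917.20 − $1,055.70 = $861.50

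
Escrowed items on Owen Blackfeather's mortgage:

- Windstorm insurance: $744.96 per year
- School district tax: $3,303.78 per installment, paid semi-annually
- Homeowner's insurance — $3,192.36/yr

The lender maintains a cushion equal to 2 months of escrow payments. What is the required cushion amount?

$1,757.48

Windstorm insurance: $744.96
School district tax: $3,303.78 × 2 = $6,607.56
Homeowner's insurance: $3,192.36
Annual escrow total = $10,544.88
Per month = $10,544.88 ÷ 12 = $878.74
Reserve = 2 × $878.74 = $1,757.48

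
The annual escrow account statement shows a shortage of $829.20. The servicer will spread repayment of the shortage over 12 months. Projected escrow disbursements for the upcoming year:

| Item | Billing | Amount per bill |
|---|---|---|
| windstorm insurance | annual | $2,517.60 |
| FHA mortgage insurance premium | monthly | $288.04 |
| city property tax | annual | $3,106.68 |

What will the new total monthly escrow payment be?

$825.83

Windstorm insurance = $2,517.60 annually
FHA mortgage insurance premium = $288.04 × 12 = $3,456.48 annually
City property tax = $3,106.68 annually
Total per year = $2,517.60 + $3,456.48 + $3,106.68 = $9,080.76
Base monthly escrow = $9,080.76 / 12 = $756.73
Monthly shortage recovery: $829.20 ÷ 12 = $69.10
New monthly escrow = $756.73 + $69.10 = $825.83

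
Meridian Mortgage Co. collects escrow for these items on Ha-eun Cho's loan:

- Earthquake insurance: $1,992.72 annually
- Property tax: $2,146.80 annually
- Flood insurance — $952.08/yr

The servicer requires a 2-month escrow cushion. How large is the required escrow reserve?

$848.60

Earthquake insurance — $1,992.72/yr
Property tax — $2,146.80/yr
Flood insurance — $952.08/yr
Total per year = $1,992.72 + $2,146.80 + $952.08 = $5,091.60
Monthly = $5,091.60 / 12 = $424.30
Required cushion = 2 × $424.30 = $848.60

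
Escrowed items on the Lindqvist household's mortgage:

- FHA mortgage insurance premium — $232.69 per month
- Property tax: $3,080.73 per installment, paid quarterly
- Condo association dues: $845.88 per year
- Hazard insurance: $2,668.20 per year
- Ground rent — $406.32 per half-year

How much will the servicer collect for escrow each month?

$1,620.16

FHA mortgage insurance premium — $232.69 × 12 = $2,792.28
Property tax — $3,080.73 × 4 = $12,322.92
Condo association dues — $845.88
Hazard insurance — $2,668.20
Ground rent — $406.32 × 2 = $812.64
Total per year = $19,441.92
Monthly = $19,441.92 ÷ 12 = $1,620.16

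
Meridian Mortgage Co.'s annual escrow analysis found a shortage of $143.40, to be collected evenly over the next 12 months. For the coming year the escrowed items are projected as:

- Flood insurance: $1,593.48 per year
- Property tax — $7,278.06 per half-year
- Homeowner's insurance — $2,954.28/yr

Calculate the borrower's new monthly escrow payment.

$1,603.94

Flood insurance — $1,593.48 per year
Property tax — $7,278.06 × 2 = $14,556.12 per year
Homeowner's insurance — $2,954.28 per year
Total per year = $1,593.48 + $14,556.12 + $2,954.28 = $19,103.88
Monthly escrow = $19,103.88 ÷ 12 = $1,591.99
Shortage spread = $143.40 / 12 = $11.95/mo
New monthly escrow = $1,591.99 + $11.95 = $1,603.94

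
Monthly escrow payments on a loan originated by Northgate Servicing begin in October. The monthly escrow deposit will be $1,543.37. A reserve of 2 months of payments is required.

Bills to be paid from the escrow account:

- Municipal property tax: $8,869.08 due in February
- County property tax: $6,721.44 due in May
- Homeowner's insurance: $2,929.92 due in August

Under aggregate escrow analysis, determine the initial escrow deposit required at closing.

Cushion = 2 × $1,543.37 = $3,086.74
Trial balance (start $0, +$1,543.37 each month, − disbursements):
  Oct: +$1,543.37 → $1,543.37
  Nov: +$1,543.37 → $3,086.74
  Dec: +$1,543.37 → $4,630.11
  Jan: +$1,543.37 → $6,173.48
  Feb: +$1,543.37 − $8,869.08 → -$1,152.23
  Mar: +$1,543.37 → $391.14
  Apr: +$1,543.37 → $1,934.51
  May: +$1,543.37 − $6,721.44 → -$3,243.56
  Jun: +$1,543.37 → -$1,700.19
  Jul: +$1,543.37 → -$156.82
  Aug: +$1,543.37 − $2,929.92 → -$1,543.37
  Sep: +$1,543.37 → $0.00
Lowest trial balance = -$3,243.56 (May)
Initial deposit = cushion − low point = $3,086.74 − (-$3,243.56) = $6,330.30

$6,330.30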